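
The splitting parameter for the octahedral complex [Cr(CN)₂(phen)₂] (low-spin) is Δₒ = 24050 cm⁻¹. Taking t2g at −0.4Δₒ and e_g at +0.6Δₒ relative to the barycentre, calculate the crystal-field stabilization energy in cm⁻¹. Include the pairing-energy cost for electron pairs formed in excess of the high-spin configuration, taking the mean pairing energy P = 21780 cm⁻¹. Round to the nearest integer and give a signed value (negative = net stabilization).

Ligand charges: 2×(-1) from CN⁻ and 2×(+0) from phen sum to -2; with overall charge +0, Cr is +2.
Cr is in group 6, so Cr²⁺ is d⁴ (6 − 2 = 4).
Electron filling gives t2g^4 e_g^0.
CFSE(orbital) = 4×(-0.4Δₒ) + 0×(0.6Δₒ) = -1.6Δₒ; with Δₒ = 24050 cm⁻¹ that is -38480 cm⁻¹.
Relative to high-spin t2g^3 e_g^1 (0 paired), the low-spin configuration has 1 additional pair, contributing +1 × 21780 = +21780 cm⁻¹.
Overall CFSE = -38480 + 21780 = -16700 cm⁻¹.

-16700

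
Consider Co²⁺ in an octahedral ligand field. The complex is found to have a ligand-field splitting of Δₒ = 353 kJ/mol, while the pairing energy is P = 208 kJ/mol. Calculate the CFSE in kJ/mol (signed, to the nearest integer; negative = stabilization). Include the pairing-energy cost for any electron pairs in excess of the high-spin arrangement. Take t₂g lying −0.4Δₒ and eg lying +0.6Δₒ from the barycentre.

Co is in group 9, so Co²⁺ is d⁷ (9 − 2 = 7).
Here Δₒ > P (353 > 208), so the low-spin state is favoured.
Filling d⁷ accordingly: t₂g⁶ eg¹.
Orbital CFSE = -1.8Δₒ = -1.8 × 353 = -635 kJ/mol.
Excess pairs vs high-spin: 3 − 2 = 1; pairing cost = +208 kJ/mol.
Net CFSE = -635 + 208 = -427 kJ/mol.

-427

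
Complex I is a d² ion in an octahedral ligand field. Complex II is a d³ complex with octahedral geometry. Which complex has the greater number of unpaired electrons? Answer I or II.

II

I: t2g^2 e_g^0 → 2 unpaired.
II: t₂g³ eg⁰ → 3 unpaired.
So II has more unpaired electrons.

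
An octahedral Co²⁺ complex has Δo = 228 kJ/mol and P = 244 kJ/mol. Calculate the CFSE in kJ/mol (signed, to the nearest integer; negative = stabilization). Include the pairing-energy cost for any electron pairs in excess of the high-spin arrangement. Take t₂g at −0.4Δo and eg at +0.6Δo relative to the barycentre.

Co²⁺: group 9, so d-count = 9 − 2 = 7.
Here Δo < P (228 < 244), so the high-spin state is favoured.
Configuration: t₂g⁵ eg².
Orbital CFSE = -0.8Δo = -0.8 × 228 = -182 kJ/mol.
High-spin has no excess pairs, so no pairing correction applies.

-182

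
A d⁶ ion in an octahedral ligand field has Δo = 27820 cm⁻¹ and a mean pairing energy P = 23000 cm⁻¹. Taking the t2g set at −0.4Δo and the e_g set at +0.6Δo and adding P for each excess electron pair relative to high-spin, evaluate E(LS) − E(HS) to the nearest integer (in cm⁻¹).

-9640

High-spin: t2g^4 e_g^2, CFSE = -0.4Δo = -11128 cm⁻¹.
Low-spin t2g^6 e_g^0 gives -2.4Δo = -66768 cm⁻¹, but forming 2 extra pairs costs 2P = 46000 cm⁻¹, so E(LS) = -66768 + 46000 = -20768 cm⁻¹.
Thus E(LS) − E(HS) = -9640 cm⁻¹.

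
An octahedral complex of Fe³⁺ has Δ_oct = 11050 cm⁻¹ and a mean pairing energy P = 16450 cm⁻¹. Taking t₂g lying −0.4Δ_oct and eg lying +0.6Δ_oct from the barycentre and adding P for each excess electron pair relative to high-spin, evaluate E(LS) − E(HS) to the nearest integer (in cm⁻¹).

10800

Fe sits in group 8; removing 3 electrons leaves Fe³⁺ with 8 − 3 = 5 d electrons.
High-spin: t₂g³ eg², CFSE = 0.0Δ_oct = 0 cm⁻¹.
Low-spin t₂g⁵ eg⁰ gives -2.0Δ_oct = -22100 cm⁻¹, but forming 2 extra pairs costs 2P = 32900 cm⁻¹, so E(LS) = -22100 + 32900 = 10800 cm⁻¹.
The difference is 10800 − (0) = 10800 cm⁻¹, so high-spin lies lower.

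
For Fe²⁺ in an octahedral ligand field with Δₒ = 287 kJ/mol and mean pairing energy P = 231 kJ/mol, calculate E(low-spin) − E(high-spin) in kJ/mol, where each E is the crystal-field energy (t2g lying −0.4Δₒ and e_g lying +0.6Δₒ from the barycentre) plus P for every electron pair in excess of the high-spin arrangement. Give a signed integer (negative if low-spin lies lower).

-112

Group 8 minus oxidation state +2 gives a d⁶ configuration for Fe²⁺.
High-spin: t2g^4 e_g^2, CFSE = -0.4Δₒ = -115 kJ/mol.
Low-spin t2g^6 e_g^0 gives -2.4Δₒ = -689 kJ/mol, but forming 2 extra pairs costs 2P = 462 kJ/mol, so E(LS) = -689 + 462 = -227 kJ/mol.
The difference is -227 − (-115) = -112 kJ/mol, so low-spin lies lower.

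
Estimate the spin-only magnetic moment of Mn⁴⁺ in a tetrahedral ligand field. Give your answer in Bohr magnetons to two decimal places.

Mn is in group 7, so Mn⁴⁺ is d³ (7 − 4 = 3).
Tetrahedral fields are weak (Δₜ ≈ 4/9 Δₒ), so electrons fill high-spin.
Configuration: e² t₂¹ → 3 unpaired electrons.
μ(spin-only) = √[3(3+2)] = √15 ≈ 3.87 Bohr magnetons.

3.87 Bohr magnetons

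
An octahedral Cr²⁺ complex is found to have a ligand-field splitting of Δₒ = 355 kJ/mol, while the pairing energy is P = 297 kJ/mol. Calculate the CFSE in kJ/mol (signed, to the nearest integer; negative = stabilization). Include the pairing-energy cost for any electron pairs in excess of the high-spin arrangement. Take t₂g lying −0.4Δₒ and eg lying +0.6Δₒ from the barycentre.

Group 6 minus oxidation state +2 gives a d⁴ configuration for Cr²⁺.
With Δₒ > P the complex is low-spin.
Filling d⁴ accordingly: t₂g⁴ eg⁰.
Orbital CFSE = -1.6Δₒ = -1.6 × 355 = -568 kJ/mol.
Excess pairs vs high-spin: 1 − 0 = 1; pairing cost = +297 kJ/mol.
Net CFSE = -568 + 297 = -271 kJ/mol.

-271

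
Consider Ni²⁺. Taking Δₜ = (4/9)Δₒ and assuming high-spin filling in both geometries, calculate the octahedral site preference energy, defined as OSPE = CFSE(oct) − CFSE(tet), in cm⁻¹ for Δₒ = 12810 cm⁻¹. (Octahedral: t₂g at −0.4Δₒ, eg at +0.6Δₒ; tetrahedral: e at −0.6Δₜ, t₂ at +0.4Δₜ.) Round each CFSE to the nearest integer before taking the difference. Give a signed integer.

Ni²⁺: group 10, so d-count = 10 − 2 = 8.
Octahedral high-spin t₂g⁶ eg²: CFSE = -1.2 × 12810 = -15372 cm⁻¹.
Tetrahedral: e⁴ t₂⁴, CFSE = 4(−0.6) + 4(+0.4) = -0.8Δₜ = -0.8 × (4/9) × 12810 = -4555 cm⁻¹.
Subtracting, OSPE = -15372 − (-4555) = -10817 cm⁻¹.

-10817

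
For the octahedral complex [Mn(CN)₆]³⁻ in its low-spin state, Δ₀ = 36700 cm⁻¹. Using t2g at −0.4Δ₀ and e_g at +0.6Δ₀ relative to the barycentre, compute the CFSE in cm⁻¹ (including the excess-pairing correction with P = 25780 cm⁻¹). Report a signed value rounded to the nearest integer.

Each CN⁻ contributes -1; 6 × (-1) = -6. With overall charge -3, Mn is in the +3 oxidation state.
Mn is in group 7, so Mn³⁺ is d⁴ (7 − 3 = 4).
Configuration: t2g^4 e_g^0.
Orbital CFSE = 4(-0.4) + 0(0.6) = -1.6Δ₀ = -1.6 × 36700 = -58720 cm⁻¹.
Pairing penalty: 1 pair vs 0 in the high-spin reference → 1 extra × P = 25780 cm⁻¹.
Net CFSE = -58720 + 25780 = -32940 cm⁻¹.

-32940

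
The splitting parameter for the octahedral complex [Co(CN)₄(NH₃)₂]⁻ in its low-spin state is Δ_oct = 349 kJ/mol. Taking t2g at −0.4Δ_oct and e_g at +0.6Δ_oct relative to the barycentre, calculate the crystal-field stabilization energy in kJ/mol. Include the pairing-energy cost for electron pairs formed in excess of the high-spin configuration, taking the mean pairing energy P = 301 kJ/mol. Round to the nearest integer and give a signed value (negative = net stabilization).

Ligand charges: 4×(-1) from CN⁻ and 2×(+0) from NH₃ sum to -4; with overall charge -1, Co is +3.
Group 9 minus oxidation state +3 gives a d⁶ configuration for Co³⁺.
Electron filling gives t2g^6 e_g^0.
Orbital CFSE = 6(-0.4) + 0(0.6) = -2.4Δ_oct = -2.4 × 349 = -838 kJ/mol.
Relative to high-spin t2g^4 e_g^2 (1 paired), the low-spin configuration has 2 additional pairs, contributing +2 × 301 = +602 kJ/mol.
Combining: -838 + 602 = -236 kJ/mol.

-236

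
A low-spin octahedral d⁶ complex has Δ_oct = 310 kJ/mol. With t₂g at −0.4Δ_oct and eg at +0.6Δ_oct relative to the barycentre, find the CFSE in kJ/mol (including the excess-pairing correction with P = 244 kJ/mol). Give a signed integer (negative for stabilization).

-256

The d⁶ electrons fill as t₂g⁶ eg⁰.
CFSE(orbital) = 6×(-0.4Δ_oct) + 0×(0.6Δ_oct) = -2.4Δ_oct; with Δ_oct = 310 kJ/mol that is -744 kJ/mol.
Relative to high-spin t₂g⁴ eg² (1 paired), the low-spin configuration has 2 additional pairs, contributing +2 × 244 = +488 kJ/mol.
Net CFSE = -744 + 488 = -256 kJ/mol.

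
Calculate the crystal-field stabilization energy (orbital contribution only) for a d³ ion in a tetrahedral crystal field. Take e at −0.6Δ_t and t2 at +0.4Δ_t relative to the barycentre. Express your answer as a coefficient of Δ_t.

Tetrahedral fields are weak (Δₜ ≈ 4/9 Δₒ), so electrons fill high-spin.
Configuration: e^2 t2^1.
CFSE = 2(-0.6Δ_t) + 1(0.4Δ_t) = -1.2Δ_t + 0.4Δ_t = -0.8Δ_t.

-0.8 Δ_t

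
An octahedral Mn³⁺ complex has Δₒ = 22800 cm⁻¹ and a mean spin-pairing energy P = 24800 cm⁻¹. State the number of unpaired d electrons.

4

Group 7 minus oxidation state +3 gives a d⁴ configuration for Mn³⁺.
Here Δₒ < P (22800 < 24800), so the high-spin state is favoured.
Configuration: t2g^3 e_g^1.
Unpaired electrons: 4.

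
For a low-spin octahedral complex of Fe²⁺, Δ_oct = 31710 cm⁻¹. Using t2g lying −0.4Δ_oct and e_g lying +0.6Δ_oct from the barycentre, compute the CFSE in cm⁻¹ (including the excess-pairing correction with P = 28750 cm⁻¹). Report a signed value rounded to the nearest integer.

Fe sits in group 8; removing 2 electrons leaves Fe²⁺ with 8 − 2 = 6 d electrons.
Electron filling gives t2g^6 e_g^0.
CFSE(orbital) = 6×(-0.4Δ_oct) + 0×(0.6Δ_oct) = -2.4Δ_oct; with Δ_oct = 31710 cm⁻¹ that is -76104 cm⁻¹.
Relative to high-spin t2g^4 e_g^2 (1 paired), the low-spin configuration has 2 additional pairs, contributing +2 × 28750 = +57500 cm⁻¹.
Overall CFSE = -76104 + 57500 = -18604 cm⁻¹.

-18604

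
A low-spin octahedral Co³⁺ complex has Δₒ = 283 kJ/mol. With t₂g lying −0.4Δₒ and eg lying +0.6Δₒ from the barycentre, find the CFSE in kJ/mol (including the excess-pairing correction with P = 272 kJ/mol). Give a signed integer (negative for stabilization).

Group 9 minus oxidation state +3 gives a d⁶ configuration for Co³⁺.
Electron filling gives t₂g⁶ eg⁰.
The orbital stabilization is -2.4Δₒ = -2.4 × 283 = -679 kJ/mol.
Relative to high-spin t₂g⁴ eg² (1 paired), the low-spin configuration has 2 additional pairs, contributing +2 × 272 = +544 kJ/mol.
Net CFSE = -679 + 544 = -135 kJ/mol.

-135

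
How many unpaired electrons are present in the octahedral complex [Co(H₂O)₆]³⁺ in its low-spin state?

H₂O is neutral, so the +3 overall charge sits on Co: oxidation state +3.
Co³⁺: group 9, so d-count = 9 − 3 = 6.
Configuration: t₂g⁶ eg⁰, giving 0 unpaired electrons.

0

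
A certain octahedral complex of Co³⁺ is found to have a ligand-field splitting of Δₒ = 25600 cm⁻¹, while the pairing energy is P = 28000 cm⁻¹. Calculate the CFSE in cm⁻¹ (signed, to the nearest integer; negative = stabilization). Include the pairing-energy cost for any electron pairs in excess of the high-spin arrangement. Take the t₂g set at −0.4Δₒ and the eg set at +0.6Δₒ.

-10240

Co³⁺: group 9, so d-count = 9 − 3 = 6.
Δₒ < P, so pairing is avoided: the ground state is high-spin.
Configuration: t₂g⁴ eg².
Orbital CFSE = -0.4Δₒ = -0.4 × 25600 = -10240 cm⁻¹.
High-spin has no excess pairs, so no pairing correction applies.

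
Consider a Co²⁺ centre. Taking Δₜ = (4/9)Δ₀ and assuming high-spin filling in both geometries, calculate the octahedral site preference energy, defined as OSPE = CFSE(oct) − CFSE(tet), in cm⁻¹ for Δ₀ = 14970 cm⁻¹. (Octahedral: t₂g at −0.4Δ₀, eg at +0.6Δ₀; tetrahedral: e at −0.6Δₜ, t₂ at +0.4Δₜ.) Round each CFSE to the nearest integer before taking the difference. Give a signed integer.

-3992

Co is in group 9, so Co²⁺ is d⁷ (9 − 2 = 7).
Octahedral high-spin t₂g⁵ eg²: CFSE = -0.8 × 14970 = -11976 cm⁻¹.
In a tetrahedral site the filling is e⁴ t₂³: CFSE(tet) = -1.2Δₜ = -1.2 × (4/9)(14970) = -7984 cm⁻¹.
OSPE = -11976 − (-7984) = -3992 cm⁻¹.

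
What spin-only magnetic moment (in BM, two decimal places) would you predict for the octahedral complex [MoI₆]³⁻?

Each I⁻ contributes -1; 6 × (-1) = -6. With overall charge -3, Mo is in the +3 oxidation state.
Mo sits in group 6; removing 3 electrons leaves Mo³⁺ with 6 − 3 = 3 d electrons.
Configuration: t₂g³ eg⁰ → 3 unpaired electrons.
μ(spin-only) = √[3(3+2)] = √15 ≈ 3.87 BM.

3.87 BM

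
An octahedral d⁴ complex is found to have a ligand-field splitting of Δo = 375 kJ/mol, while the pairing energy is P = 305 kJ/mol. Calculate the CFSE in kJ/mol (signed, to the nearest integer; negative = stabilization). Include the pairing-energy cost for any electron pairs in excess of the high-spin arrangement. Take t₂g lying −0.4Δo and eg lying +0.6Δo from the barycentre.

Since Δo = 375 kJ/mol > P = 305 kJ/mol, the complex adopts the low-spin configuration.
That gives t₂g⁴ eg⁰.
Orbital CFSE = -1.6Δo = -1.6 × 375 = -600 kJ/mol.
Excess pairs vs high-spin: 1 − 0 = 1; pairing cost = +305 kJ/mol.
Net CFSE = -600 + 305 = -295 kJ/mol.

-295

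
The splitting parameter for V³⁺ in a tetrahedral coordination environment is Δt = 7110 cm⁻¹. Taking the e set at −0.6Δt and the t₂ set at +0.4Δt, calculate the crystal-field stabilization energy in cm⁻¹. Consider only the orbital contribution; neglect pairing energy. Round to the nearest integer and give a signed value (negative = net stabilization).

-8532

V³⁺: group 5, so d-count = 5 − 3 = 2.
Tetrahedral fields are weak (Δₜ ≈ 4/9 Δₒ), so electrons fill high-spin.
Electron filling gives e² t₂⁰.
CFSE(orbital) = 2×(-0.6Δt) + 0×(0.4Δt) = -1.2Δt; with Δt = 7110 cm⁻¹ that is -8532 cm⁻¹.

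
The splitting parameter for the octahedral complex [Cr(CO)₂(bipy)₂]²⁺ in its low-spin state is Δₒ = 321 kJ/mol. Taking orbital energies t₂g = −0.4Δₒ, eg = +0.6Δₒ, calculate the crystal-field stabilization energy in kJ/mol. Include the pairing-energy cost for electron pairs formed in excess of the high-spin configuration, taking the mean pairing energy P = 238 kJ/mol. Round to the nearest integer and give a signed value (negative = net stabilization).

-276

Ligand charges: 2×(+0) from CO and 2×(+0) from bipy sum to +0; with overall charge +2, Cr is +2.
Cr²⁺: group 6, so d-count = 6 − 2 = 4.
Electron filling gives t₂g⁴ eg⁰.
CFSE(orbital) = 4×(-0.4Δₒ) + 0×(0.6Δₒ) = -1.6Δₒ; with Δₒ = 321 kJ/mol that is -514 kJ/mol.
Relative to high-spin t₂g³ eg¹ (0 paired), the low-spin configuration has 1 additional pair, contributing +1 × 238 = +238 kJ/mol.
Net CFSE = -514 + 238 = -276 kJ/mol.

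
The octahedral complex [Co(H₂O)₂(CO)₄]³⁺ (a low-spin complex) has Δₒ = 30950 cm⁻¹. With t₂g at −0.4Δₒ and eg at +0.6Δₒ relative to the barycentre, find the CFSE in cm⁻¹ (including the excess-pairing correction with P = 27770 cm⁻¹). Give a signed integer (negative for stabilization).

-18740

Ligand charges: 2×(+0) from H₂O and 4×(+0) from CO sum to +0; with overall charge +3, Co is +3.
Group 9 minus oxidation state +3 gives a d⁶ configuration for Co³⁺.
Configuration: t₂g⁶ eg⁰.
Orbital CFSE = 6(-0.4) + 0(0.6) = -2.4Δₒ = -2.4 × 30950 = -74280 cm⁻¹.
Pairing penalty: 3 pairs vs 1 in the high-spin reference → 2 extra × P = 55540 cm⁻¹.
Net CFSE = -74280 + 55540 = -18740 cm⁻¹.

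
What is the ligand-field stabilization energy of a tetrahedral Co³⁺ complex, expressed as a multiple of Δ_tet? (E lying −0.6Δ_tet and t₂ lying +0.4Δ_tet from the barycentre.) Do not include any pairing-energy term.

-0.6 Δ_tet

Group 9 minus oxidation state +3 gives a d⁶ configuration for Co³⁺.
With tetrahedral geometry the complex is necessarily high-spin.
Configuration: e³ t₂³.
CFSE = 3(-0.6Δ_tet) + 3(0.4Δ_tet) = -1.8Δ_tet + 1.2Δ_tet = -0.6Δ_tet.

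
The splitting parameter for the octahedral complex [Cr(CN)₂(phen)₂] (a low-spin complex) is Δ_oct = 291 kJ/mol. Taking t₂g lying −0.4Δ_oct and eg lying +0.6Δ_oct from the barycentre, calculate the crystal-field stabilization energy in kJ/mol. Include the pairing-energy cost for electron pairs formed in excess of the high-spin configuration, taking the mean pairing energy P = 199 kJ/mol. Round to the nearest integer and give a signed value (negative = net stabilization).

-267

Ligand charges: 2×(-1) from CN⁻ and 2×(+0) from phen sum to -2; with overall charge +0, Cr is +2.
Cr²⁺: group 6, so d-count = 6 − 2 = 4.
The d⁴ electrons fill as t₂g⁴ eg⁰.
CFSE(orbital) = 4×(-0.4Δ_oct) + 0×(0.6Δ_oct) = -1.6Δ_oct; with Δ_oct = 291 kJ/mol that is -466 kJ/mol.
Relative to high-spin t₂g³ eg¹ (0 paired), the low-spin configuration has 1 additional pair, contributing +1 × 199 = +199 kJ/mol.
Combining: -466 + 199 = -267 kJ/mol.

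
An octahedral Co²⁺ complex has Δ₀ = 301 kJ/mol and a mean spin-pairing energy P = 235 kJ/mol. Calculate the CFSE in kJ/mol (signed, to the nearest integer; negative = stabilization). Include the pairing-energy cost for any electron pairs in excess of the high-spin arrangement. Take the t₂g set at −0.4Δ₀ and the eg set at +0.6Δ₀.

Co sits in group 9; removing 2 electrons leaves Co²⁺ with 9 − 2 = 7 d electrons.
Here Δ₀ > P (301 > 235), so the low-spin state is favoured.
That gives t₂g⁶ eg¹.
Orbital CFSE = -1.8Δ₀ = -1.8 × 301 = -542 kJ/mol.
Excess pairs vs high-spin: 3 − 2 = 1; pairing cost = +235 kJ/mol.
Net CFSE = -542 + 235 = -307 kJ/mol.

-307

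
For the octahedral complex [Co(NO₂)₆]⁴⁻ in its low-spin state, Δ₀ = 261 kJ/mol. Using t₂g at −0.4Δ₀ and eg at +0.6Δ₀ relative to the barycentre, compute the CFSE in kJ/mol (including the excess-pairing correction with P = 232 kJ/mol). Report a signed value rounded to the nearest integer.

Each NO₂⁻ contributes -1; 6 × (-1) = -6. With overall charge -4, Co is in the +2 oxidation state.
Co²⁺: group 9, so d-count = 9 − 2 = 7.
Electron filling gives t₂g⁶ eg¹.
The orbital stabilization is -1.8Δ₀ = -1.8 × 261 = -470 kJ/mol.
Pairing penalty: 3 pairs vs 2 in the high-spin reference → 1 extra × P = 232 kJ/mol.
Combining: -470 + 232 = -238 kJ/mol.

-238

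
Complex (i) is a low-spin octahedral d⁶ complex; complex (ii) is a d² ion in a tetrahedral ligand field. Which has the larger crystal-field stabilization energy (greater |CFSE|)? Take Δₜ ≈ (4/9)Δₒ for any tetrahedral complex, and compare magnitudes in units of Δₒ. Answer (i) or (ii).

(i): t2g^6 e_g^0, CFSE = -2.4Δₒ.
(ii): Tetrahedral splitting is small, so the complex is high-spin; e^2 t2^0, CFSE = -1.2Δₜ ≈ -0.53Δₒ.
So (i) has the larger |CFSE|.

(i)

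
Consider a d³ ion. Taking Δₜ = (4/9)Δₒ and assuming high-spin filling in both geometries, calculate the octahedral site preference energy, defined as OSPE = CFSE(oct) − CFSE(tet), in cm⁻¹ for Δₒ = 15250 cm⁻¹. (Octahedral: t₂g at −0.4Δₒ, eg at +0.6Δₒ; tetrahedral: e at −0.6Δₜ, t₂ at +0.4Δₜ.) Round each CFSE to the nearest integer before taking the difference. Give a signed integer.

In an octahedral site d³ (HS) is t2g^3 e_g^0, giving CFSE(oct) = -1.2Δₒ = -18300 cm⁻¹.
Tetrahedral: e^2 t2^1, CFSE = 2(−0.6) + 1(+0.4) = -0.8Δₜ = -0.8 × (4/9) × 15250 = -5422 cm⁻¹.
OSPE = -18300 − (-5422) = -12878 cm⁻¹.

-12878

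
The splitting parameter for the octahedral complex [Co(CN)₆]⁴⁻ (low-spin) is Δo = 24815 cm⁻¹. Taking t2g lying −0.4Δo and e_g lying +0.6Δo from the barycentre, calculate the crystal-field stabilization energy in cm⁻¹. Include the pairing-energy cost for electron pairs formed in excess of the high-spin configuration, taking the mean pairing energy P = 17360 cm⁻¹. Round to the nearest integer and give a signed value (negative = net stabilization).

-27307

Each CN⁻ contributes -1; 6 × (-1) = -6. With overall charge -4, Co is in the +2 oxidation state.
Co²⁺: group 9, so d-count = 9 − 2 = 7.
Configuration: t2g^6 e_g^1.
CFSE(orbital) = 6×(-0.4Δo) + 1×(0.6Δo) = -1.8Δo; with Δo = 24815 cm⁻¹ that is -44667 cm⁻¹.
Relative to high-spin t2g^5 e_g^2 (2 paired), the low-spin configuration has 1 additional pair, contributing +1 × 17360 = +17360 cm⁻¹.
Combining: -44667 + 17360 = -27307 cm⁻¹.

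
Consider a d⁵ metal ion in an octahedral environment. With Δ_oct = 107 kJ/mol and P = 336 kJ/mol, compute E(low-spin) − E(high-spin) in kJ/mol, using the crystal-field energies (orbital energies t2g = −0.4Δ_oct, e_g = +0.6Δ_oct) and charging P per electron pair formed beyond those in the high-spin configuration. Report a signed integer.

High-spin d⁵ fills as t2g^3 e_g^2 with CFSE 3(−0.4) + 2(+0.6) = 0.0Δ_oct = 0 kJ/mol.
For low-spin the configuration is t2g^5 e_g^0: orbital energy -2.0 × 107 = -214 kJ/mol, and 2 additional pairs relative to high-spin add 672 kJ/mol, giving 458 kJ/mol.
Thus E(LS) − E(HS) = 458 kJ/mol.

458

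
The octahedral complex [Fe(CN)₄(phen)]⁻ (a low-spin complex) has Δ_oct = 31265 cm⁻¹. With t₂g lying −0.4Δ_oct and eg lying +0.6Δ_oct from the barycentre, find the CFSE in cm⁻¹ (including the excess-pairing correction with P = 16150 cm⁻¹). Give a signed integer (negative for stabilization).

Ligand charges: 4×(-1) from CN⁻ and 1×(+0) from phen sum to -4; with overall charge -1, Fe is +3.
Fe sits in group 8; removing 3 electrons leaves Fe³⁺ with 8 − 3 = 5 d electrons.
Electron filling gives t₂g⁵ eg⁰.
Orbital CFSE = 5(-0.4) + 0(0.6) = -2.0Δ_oct = -2.0 × 31265 = -62530 cm⁻¹.
Relative to high-spin t₂g³ eg² (0 paired), the low-spin configuration has 2 additional pairs, contributing +2 × 16150 = +32300 cm⁻¹.
Combining: -62530 + 32300 = -30230 cm⁻¹.

-30230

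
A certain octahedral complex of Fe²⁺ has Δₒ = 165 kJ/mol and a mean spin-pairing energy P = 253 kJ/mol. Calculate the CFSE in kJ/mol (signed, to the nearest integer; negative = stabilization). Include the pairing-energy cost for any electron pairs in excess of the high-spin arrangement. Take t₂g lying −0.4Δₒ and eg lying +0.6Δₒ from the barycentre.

Fe²⁺: group 8, so d-count = 8 − 2 = 6.
With Δₒ < P the complex is high-spin.
Configuration: t₂g⁴ eg².
Orbital CFSE = -0.4Δₒ = -0.4 × 165 = -66 kJ/mol.
High-spin has no excess pairs, so no pairing correction applies.

-66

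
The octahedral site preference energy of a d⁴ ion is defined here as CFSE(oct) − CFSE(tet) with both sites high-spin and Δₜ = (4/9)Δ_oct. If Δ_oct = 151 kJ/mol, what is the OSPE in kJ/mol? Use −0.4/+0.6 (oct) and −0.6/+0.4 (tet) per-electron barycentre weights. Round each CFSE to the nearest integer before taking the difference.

Octahedral high-spin t2g^3 e_g^1: CFSE = -0.6 × 151 = -91 kJ/mol.
Tetrahedral: e^2 t2^2, CFSE = 2(−0.6) + 2(+0.4) = -0.4Δₜ = -0.4 × (4/9) × 151 = -27 kJ/mol.
Subtracting, OSPE = -91 − (-27) = -64 kJ/mol.

-64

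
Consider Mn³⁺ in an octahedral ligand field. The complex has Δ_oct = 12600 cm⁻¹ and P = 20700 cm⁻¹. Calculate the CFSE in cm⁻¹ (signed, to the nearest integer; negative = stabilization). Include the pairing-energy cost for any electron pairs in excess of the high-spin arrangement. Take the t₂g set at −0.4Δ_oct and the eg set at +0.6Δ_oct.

-7560

Group 7 minus oxidation state +3 gives a d⁴ configuration for Mn³⁺.
Here Δ_oct < P (12600 < 20700), so the high-spin state is favoured.
Filling d⁴ accordingly: t₂g³ eg¹.
Orbital CFSE = -0.6Δ_oct = -0.6 × 12600 = -7560 cm⁻¹.
High-spin has no excess pairs, so no pairing correction applies.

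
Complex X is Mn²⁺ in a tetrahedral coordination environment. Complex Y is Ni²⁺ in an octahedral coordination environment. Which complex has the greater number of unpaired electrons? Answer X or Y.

X

X: Mn sits in group 7; removing 2 electrons leaves Mn²⁺ with 7 − 2 = 5 d electrons; Tetrahedral splitting is small, so the complex is high-spin; e² t₂³ → 5 unpaired.
Y: Ni²⁺: group 10, so d-count = 10 − 2 = 8; t₂g⁶ eg² → 2 unpaired.
So X has more unpaired electrons.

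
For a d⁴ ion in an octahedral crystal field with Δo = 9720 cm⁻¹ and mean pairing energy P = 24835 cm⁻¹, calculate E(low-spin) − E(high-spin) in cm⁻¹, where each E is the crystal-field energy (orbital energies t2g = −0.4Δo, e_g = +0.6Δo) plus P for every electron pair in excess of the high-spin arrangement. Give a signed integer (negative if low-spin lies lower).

15115

In the high-spin limit (t2g^3 e_g^1) the orbital term is -0.6Δo = -5832 cm⁻¹, with no excess pairing.
Low-spin t2g^4 e_g^0 gives -1.6Δo = -15552 cm⁻¹, but forming 1 extra pair costs 1P = 24835 cm⁻¹, so E(LS) = -15552 + 24835 = 9283 cm⁻¹.
Thus E(LS) − E(HS) = 15115 cm⁻¹.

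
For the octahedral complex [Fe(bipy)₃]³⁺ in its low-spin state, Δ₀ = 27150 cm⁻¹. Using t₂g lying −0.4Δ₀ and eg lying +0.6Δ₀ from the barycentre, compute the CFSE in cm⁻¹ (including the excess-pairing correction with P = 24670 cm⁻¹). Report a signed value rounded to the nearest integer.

-4960

bipy is neutral, so the +3 overall charge sits on Fe: oxidation state +3.
Fe is in group 8, so Fe³⁺ is d⁵ (8 − 3 = 5).
The d⁵ electrons fill as t₂g⁵ eg⁰.
Orbital CFSE = 5(-0.4) + 0(0.6) = -2.0Δ₀ = -2.0 × 27150 = -54300 cm⁻¹.
High-spin d⁵ would be t₂g³ eg² with 0 pairs; low-spin has 2, so 2 excess pairs cost +2P = +49340 cm⁻¹.
Net CFSE = -54300 + 49340 = -4960 cm⁻¹.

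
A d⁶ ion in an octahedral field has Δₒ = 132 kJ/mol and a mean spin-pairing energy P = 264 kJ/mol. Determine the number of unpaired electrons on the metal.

4

With Δₒ < P the complex is high-spin.
Configuration: t2g^4 e_g^2.
Unpaired electrons: 4.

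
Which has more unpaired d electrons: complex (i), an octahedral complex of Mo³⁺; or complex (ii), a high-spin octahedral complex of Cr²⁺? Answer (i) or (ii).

(ii)

(i): Group 6 minus oxidation state +3 gives a d³ configuration for Mo³⁺; For octahedral d³ the high- and low-spin configurations coincide; t₂g³ eg⁰ → 3 unpaired.
(ii): Cr is in group 6, so Cr²⁺ is d⁴ (6 − 2 = 4); t2g^3 e_g^1 → 4 unpaired.
So (ii) has more unpaired electrons.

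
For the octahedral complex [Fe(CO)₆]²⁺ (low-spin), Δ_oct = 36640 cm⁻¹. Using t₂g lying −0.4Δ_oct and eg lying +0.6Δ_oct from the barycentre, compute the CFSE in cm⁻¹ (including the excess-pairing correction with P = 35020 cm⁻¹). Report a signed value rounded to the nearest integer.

-17896

CO is neutral, so the +2 overall charge sits on Fe: oxidation state +2.
Fe²⁺: group 8, so d-count = 8 − 2 = 6.
Electron filling gives t₂g⁶ eg⁰.
CFSE(orbital) = 6×(-0.4Δ_oct) + 0×(0.6Δ_oct) = -2.4Δ_oct; with Δ_oct = 36640 cm⁻¹ that is -87936 cm⁻¹.
Pairing penalty: 3 pairs vs 1 in the high-spin reference → 2 extra × P = 70040 cm⁻¹.
Net CFSE = -87936 + 70040 = -17896 cm⁻¹.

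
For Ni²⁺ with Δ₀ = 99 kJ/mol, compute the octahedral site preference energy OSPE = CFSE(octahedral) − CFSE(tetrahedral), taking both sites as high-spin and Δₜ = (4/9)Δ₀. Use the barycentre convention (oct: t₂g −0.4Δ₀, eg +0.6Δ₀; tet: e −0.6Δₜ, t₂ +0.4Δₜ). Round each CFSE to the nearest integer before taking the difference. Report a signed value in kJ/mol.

Ni sits in group 10; removing 2 electrons leaves Ni²⁺ with 10 − 2 = 8 d electrons.
In an octahedral site d⁸ (HS) is t2g^6 e_g^2, giving CFSE(oct) = -1.2Δ₀ = -119 kJ/mol.
Tetrahedral: e^4 t2^4, CFSE = 4(−0.6) + 4(+0.4) = -0.8Δₜ = -0.8 × (4/9) × 99 = -35 kJ/mol.
Subtracting, OSPE = -119 − (-35) = -84 kJ/mol.

-84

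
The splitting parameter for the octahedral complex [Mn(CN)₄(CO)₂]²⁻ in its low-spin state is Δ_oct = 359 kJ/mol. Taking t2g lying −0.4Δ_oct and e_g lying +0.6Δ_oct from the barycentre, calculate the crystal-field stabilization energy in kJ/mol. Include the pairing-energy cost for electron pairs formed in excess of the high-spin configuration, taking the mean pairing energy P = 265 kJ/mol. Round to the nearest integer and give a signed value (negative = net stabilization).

-188

Ligand charges: 4×(-1) from CN⁻ and 2×(+0) from CO sum to -4; with overall charge -2, Mn is +2.
Mn sits in group 7; removing 2 electrons leaves Mn²⁺ with 7 − 2 = 5 d electrons.
Configuration: t2g^5 e_g^0.
CFSE(orbital) = 5×(-0.4Δ_oct) + 0×(0.6Δ_oct) = -2.0Δ_oct; with Δ_oct = 359 kJ/mol that is -718 kJ/mol.
Relative to high-spin t2g^3 e_g^2 (0 paired), the low-spin configuration has 2 additional pairs, contributing +2 × 265 = +530 kJ/mol.
Combining: -718 + 530 = -188 kJ/mol.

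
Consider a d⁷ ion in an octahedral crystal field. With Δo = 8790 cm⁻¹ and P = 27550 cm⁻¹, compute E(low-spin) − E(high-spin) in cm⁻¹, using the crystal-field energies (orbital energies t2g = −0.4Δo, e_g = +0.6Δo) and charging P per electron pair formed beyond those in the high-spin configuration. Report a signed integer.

18760

High-spin d⁷ fills as t2g^5 e_g^2 with CFSE 5(−0.4) + 2(+0.6) = -0.8Δo = -7032 cm⁻¹.
For low-spin the configuration is t2g^6 e_g^1: orbital energy -1.8 × 8790 = -15822 cm⁻¹, and 1 additional pair relative to high-spin adds 27550 cm⁻¹, giving 11728 cm⁻¹.
Thus E(LS) − E(HS) = 18760 cm⁻¹.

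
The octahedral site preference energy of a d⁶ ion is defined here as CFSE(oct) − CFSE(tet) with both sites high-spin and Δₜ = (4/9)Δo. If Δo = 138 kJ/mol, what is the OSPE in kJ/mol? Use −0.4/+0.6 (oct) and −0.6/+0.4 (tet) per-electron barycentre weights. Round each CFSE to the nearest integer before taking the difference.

-18

In an octahedral site d⁶ (HS) is t₂g⁴ eg², giving CFSE(oct) = -0.4Δo = -55 kJ/mol.
In a tetrahedral site the filling is e³ t₂³: CFSE(tet) = -0.6Δₜ = -0.6 × (4/9)(138) = -37 kJ/mol.
OSPE = CFSE(oct) − CFSE(tet) = -55 − (-37) = -18 kJ/mol.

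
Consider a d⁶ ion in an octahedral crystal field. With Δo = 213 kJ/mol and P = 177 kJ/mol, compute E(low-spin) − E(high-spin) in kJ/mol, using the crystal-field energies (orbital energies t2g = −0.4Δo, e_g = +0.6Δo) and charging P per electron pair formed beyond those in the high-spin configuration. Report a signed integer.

-72

High-spin: t2g^4 e_g^2, CFSE = -0.4Δo = -85 kJ/mol.
Low-spin: t2g^6 e_g^0, orbital CFSE = -2.4Δo = -511 kJ/mol; plus 2 excess pairs × P = +354 kJ/mol; total -157 kJ/mol.
The difference is -157 − (-85) = -72 kJ/mol, so low-spin lies lower.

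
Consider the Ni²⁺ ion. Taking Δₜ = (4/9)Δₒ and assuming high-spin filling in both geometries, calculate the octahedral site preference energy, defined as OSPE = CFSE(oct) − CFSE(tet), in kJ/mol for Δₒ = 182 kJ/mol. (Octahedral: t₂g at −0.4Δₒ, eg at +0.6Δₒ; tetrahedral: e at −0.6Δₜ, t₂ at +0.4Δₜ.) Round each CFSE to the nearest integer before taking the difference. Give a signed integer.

Ni²⁺: group 10, so d-count = 10 − 2 = 8.
In an octahedral site d⁸ (HS) is t₂g⁶ eg², giving CFSE(oct) = -1.2Δₒ = -218 kJ/mol.
Tetrahedral e⁴ t₂⁴ gives -0.8Δₜ = -0.8 × (4/9) × 182 = -65 kJ/mol.
OSPE = -218 − (-65) = -153 kJ/mol.

-153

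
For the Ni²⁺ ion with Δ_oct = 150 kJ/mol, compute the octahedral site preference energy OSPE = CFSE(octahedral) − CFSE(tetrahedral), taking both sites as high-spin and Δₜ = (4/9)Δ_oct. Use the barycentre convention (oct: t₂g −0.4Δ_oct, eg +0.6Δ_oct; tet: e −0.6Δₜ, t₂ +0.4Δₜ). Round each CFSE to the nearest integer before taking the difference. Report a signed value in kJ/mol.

Ni²⁺: group 10, so d-count = 10 − 2 = 8.
In an octahedral site d⁸ (HS) is t2g^6 e_g^2, giving CFSE(oct) = -1.2Δ_oct = -180 kJ/mol.
In a tetrahedral site the filling is e^4 t2^4: CFSE(tet) = -0.8Δₜ = -0.8 × (4/9)(150) = -53 kJ/mol.
OSPE = CFSE(oct) − CFSE(tet) = -180 − (-53) = -127 kJ/mol.

-127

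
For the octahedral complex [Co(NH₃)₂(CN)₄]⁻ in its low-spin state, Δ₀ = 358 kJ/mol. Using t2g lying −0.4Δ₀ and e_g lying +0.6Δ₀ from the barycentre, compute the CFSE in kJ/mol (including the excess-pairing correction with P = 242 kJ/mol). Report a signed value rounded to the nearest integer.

-375

Ligand charges: 2×(+0) from NH₃ and 4×(-1) from CN⁻ sum to -4; with overall charge -1, Co is +3.
Co is in group 9, so Co³⁺ is d⁶ (9 − 3 = 6).
The d⁶ electrons fill as t2g^6 e_g^0.
The orbital stabilization is -2.4Δ₀ = -2.4 × 358 = -859 kJ/mol.
High-spin d⁶ would be t2g^4 e_g^2 with 1 pair; low-spin has 3, so 2 excess pairs cost +2P = +484 kJ/mol.
Overall CFSE = -859 + 484 = -375 kJ/mol.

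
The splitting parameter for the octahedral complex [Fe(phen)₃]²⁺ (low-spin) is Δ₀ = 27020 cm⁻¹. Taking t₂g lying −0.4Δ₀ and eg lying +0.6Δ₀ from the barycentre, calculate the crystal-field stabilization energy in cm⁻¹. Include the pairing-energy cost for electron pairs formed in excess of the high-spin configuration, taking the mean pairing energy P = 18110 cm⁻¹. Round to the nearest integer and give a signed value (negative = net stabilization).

-28628

phen is neutral, so the +2 overall charge sits on Fe: oxidation state +2.
Fe is in group 8, so Fe²⁺ is d⁶ (8 − 2 = 6).
The d⁶ electrons fill as t₂g⁶ eg⁰.
Orbital CFSE = 6(-0.4) + 0(0.6) = -2.4Δ₀ = -2.4 × 27020 = -64848 cm⁻¹.
High-spin d⁶ would be t₂g⁴ eg² with 1 pair; low-spin has 3, so 2 excess pairs cost +2P = +36220 cm⁻¹.
Net CFSE = -64848 + 36220 = -28628 cm⁻¹.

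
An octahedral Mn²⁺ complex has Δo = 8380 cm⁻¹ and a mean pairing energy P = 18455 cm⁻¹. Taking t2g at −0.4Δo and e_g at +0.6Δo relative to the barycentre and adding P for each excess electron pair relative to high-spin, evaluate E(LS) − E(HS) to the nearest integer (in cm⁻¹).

20150

Mn is in group 7, so Mn²⁺ is d⁵ (7 − 2 = 5).
High-spin: t2g^3 e_g^2, CFSE = 0.0Δo = 0 cm⁻¹.
For low-spin the configuration is t2g^5 e_g^0: orbital energy -2.0 × 8380 = -16760 cm⁻¹, and 2 additional pairs relative to high-spin add 36910 cm⁻¹, giving 20150 cm⁻¹.
E(LS) − E(HS) = 20150 − (0) = 20150 cm⁻¹.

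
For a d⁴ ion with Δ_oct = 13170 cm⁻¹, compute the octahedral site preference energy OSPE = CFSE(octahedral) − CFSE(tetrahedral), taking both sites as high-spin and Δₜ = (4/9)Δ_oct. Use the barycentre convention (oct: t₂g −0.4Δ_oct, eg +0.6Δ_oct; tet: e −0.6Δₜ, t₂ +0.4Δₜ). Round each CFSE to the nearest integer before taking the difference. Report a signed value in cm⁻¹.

-5561

In an octahedral site d⁴ (HS) is t₂g³ eg¹, giving CFSE(oct) = -0.6Δ_oct = -7902 cm⁻¹.
Tetrahedral: e² t₂², CFSE = 2(−0.6) + 2(+0.4) = -0.4Δₜ = -0.4 × (4/9) × 13170 = -2341 cm⁻¹.
OSPE = CFSE(oct) − CFSE(tet) = -7902 − (-2341) = -5561 cm⁻¹.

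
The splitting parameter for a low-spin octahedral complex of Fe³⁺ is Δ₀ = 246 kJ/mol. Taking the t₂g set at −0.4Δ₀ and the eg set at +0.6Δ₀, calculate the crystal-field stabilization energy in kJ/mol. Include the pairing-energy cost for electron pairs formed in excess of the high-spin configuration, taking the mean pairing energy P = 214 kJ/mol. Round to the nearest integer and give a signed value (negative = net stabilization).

Group 8 minus oxidation state +3 gives a d⁵ configuration for Fe³⁺.
The d⁵ electrons fill as t₂g⁵ eg⁰.
The orbital stabilization is -2.0Δ₀ = -2.0 × 246 = -492 kJ/mol.
High-spin d⁵ would be t₂g³ eg² with 0 pairs; low-spin has 2, so 2 excess pairs cost +2P = +428 kJ/mol.
Overall CFSE = -492 + 428 = -64 kJ/mol.

-64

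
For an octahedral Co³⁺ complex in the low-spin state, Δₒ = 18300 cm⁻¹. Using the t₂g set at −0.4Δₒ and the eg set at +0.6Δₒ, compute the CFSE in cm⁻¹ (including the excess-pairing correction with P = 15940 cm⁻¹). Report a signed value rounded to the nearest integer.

-12040

Co sits in group 9; removing 3 electrons leaves Co³⁺ with 9 − 3 = 6 d electrons.
The d⁶ electrons fill as t₂g⁶ eg⁰.
CFSE(orbital) = 6×(-0.4Δₒ) + 0×(0.6Δₒ) = -2.4Δₒ; with Δₒ = 18300 cm⁻¹ that is -43920 cm⁻¹.
Relative to high-spin t₂g⁴ eg² (1 paired), the low-spin configuration has 2 additional pairs, contributing +2 × 15940 = +31880 cm⁻¹.
Overall CFSE = -43920 + 31880 = -12040 cm⁻¹.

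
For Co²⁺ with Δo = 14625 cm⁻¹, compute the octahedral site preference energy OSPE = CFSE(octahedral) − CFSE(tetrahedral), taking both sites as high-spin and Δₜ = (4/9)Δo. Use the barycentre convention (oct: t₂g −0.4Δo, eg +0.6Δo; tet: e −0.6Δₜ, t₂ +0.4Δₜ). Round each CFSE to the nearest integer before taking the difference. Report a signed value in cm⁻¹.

Co²⁺: group 9, so d-count = 9 − 2 = 7.
In an octahedral site d⁷ (HS) is t₂g⁵ eg², giving CFSE(oct) = -0.8Δo = -11700 cm⁻¹.
In a tetrahedral site the filling is e⁴ t₂³: CFSE(tet) = -1.2Δₜ = -1.2 × (4/9)(14625) = -7800 cm⁻¹.
OSPE = CFSE(oct) − CFSE(tet) = -11700 − (-7800) = -3900 cm⁻¹.

-3900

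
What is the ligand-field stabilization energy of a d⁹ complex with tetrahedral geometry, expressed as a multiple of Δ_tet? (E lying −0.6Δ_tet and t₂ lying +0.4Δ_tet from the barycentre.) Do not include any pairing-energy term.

Tetrahedral splitting is small, so the complex is high-spin.
Configuration: e⁴ t₂⁵.
CFSE = 4(-0.6Δ_tet) + 5(0.4Δ_tet) = -2.4Δ_tet + 2.0Δ_tet = -0.4Δ_tet.

-0.4 Δ_tet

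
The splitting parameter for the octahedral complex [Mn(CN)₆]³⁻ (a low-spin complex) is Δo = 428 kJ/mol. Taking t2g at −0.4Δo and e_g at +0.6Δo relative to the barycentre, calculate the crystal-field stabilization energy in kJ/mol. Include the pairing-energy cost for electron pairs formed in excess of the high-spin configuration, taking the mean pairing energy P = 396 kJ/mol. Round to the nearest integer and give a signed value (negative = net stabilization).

-289

Each CN⁻ contributes -1; 6 × (-1) = -6. With overall charge -3, Mn is in the +3 oxidation state.
Group 7 minus oxidation state +3 gives a d⁴ configuration for Mn³⁺.
Electron filling gives t2g^4 e_g^0.
The orbital stabilization is -1.6Δo = -1.6 × 428 = -685 kJ/mol.
Relative to high-spin t2g^3 e_g^1 (0 paired), the low-spin configuration has 1 additional pair, contributing +1 × 396 = +396 kJ/mol.
Overall CFSE = -685 + 396 = -289 kJ/mol.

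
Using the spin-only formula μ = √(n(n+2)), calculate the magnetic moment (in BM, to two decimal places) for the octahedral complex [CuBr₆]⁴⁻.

1.73 BM

Each Br⁻ contributes -1; 6 × (-1) = -6. With overall charge -4, Cu is in the +2 oxidation state.
Cu sits in group 11; removing 2 electrons leaves Cu²⁺ with 11 − 2 = 9 d electrons.
Configuration: t₂g⁶ eg³ → 1 unpaired electron.
μ(spin-only) = √[1(1+2)] = √3 ≈ 1.73 BM.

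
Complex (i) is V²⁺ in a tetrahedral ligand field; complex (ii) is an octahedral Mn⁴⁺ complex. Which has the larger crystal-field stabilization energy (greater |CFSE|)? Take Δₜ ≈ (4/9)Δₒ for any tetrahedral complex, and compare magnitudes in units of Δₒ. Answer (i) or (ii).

(ii)

(i): V sits in group 5; removing 2 electrons leaves V²⁺ with 5 − 2 = 3 d electrons; Tetrahedral splitting is small, so the complex is high-spin; e² t₂¹, CFSE = -0.8Δₜ ≈ -0.36Δₒ.
(ii): Group 7 minus oxidation state +4 gives a d³ configuration for Mn⁴⁺; For octahedral d³ the high- and low-spin configurations coincide; t₂g³ eg⁰, CFSE = -1.2Δₒ.
So (ii) has the larger |CFSE|.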